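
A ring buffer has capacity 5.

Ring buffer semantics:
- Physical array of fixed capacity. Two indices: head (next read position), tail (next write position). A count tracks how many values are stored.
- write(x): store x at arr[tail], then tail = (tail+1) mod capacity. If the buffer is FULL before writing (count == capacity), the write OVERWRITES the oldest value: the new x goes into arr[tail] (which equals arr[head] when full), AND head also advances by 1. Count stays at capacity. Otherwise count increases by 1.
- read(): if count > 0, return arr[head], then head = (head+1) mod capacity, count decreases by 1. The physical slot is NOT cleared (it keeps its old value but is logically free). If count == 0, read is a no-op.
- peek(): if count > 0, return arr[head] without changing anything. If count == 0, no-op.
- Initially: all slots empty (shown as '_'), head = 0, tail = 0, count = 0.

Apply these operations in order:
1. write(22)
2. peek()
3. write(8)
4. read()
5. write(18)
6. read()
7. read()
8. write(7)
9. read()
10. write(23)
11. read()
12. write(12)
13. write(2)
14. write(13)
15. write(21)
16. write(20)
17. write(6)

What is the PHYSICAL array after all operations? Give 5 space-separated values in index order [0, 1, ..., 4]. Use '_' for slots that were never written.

Answer: 6 2 13 21 20

Derivation:
After op 1 (write(22)): arr=[22 _ _ _ _] head=0 tail=1 count=1
After op 2 (peek()): arr=[22 _ _ _ _] head=0 tail=1 count=1
After op 3 (write(8)): arr=[22 8 _ _ _] head=0 tail=2 count=2
After op 4 (read()): arr=[22 8 _ _ _] head=1 tail=2 count=1
After op 5 (write(18)): arr=[22 8 18 _ _] head=1 tail=3 count=2
After op 6 (read()): arr=[22 8 18 _ _] head=2 tail=3 count=1
After op 7 (read()): arr=[22 8 18 _ _] head=3 tail=3 count=0
After op 8 (write(7)): arr=[22 8 18 7 _] head=3 tail=4 count=1
After op 9 (read()): arr=[22 8 18 7 _] head=4 tail=4 count=0
After op 10 (write(23)): arr=[22 8 18 7 23] head=4 tail=0 count=1
After op 11 (read()): arr=[22 8 18 7 23] head=0 tail=0 count=0
After op 12 (write(12)): arr=[12 8 18 7 23] head=0 tail=1 count=1
After op 13 (write(2)): arr=[12 2 18 7 23] head=0 tail=2 count=2
After op 14 (write(13)): arr=[12 2 13 7 23] head=0 tail=3 count=3
After op 15 (write(21)): arr=[12 2 13 21 23] head=0 tail=4 count=4
After op 16 (write(20)): arr=[12 2 13 21 20] head=0 tail=0 count=5
After op 17 (write(6)): arr=[6 2 13 21 20] head=1 tail=1 count=5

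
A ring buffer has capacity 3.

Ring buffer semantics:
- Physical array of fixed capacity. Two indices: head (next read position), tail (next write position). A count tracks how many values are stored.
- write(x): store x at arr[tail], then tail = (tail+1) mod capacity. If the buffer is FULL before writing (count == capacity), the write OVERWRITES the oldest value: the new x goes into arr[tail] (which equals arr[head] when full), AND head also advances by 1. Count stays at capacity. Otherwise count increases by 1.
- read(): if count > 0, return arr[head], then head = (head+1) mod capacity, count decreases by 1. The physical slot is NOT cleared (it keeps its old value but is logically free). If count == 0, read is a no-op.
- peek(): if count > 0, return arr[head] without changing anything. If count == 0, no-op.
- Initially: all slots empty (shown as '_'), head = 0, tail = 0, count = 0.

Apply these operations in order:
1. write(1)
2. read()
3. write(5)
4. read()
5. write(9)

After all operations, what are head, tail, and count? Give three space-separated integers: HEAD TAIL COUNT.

Answer: 2 0 1

Derivation:
After op 1 (write(1)): arr=[1 _ _] head=0 tail=1 count=1
After op 2 (read()): arr=[1 _ _] head=1 tail=1 count=0
After op 3 (write(5)): arr=[1 5 _] head=1 tail=2 count=1
After op 4 (read()): arr=[1 5 _] head=2 tail=2 count=0
After op 5 (write(9)): arr=[1 5 9] head=2 tail=0 count=1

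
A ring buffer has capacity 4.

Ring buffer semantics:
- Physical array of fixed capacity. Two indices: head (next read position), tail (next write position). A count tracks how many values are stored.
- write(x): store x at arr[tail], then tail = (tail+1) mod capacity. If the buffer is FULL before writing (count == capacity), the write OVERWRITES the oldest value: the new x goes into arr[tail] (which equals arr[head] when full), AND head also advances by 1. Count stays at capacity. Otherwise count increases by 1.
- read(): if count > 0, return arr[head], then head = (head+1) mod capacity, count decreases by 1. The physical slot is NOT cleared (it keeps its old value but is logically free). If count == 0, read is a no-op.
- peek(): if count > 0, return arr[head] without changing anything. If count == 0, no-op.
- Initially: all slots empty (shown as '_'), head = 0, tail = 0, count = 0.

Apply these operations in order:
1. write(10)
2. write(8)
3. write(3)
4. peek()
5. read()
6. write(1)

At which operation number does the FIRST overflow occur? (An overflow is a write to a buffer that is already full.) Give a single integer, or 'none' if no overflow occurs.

After op 1 (write(10)): arr=[10 _ _ _] head=0 tail=1 count=1
After op 2 (write(8)): arr=[10 8 _ _] head=0 tail=2 count=2
After op 3 (write(3)): arr=[10 8 3 _] head=0 tail=3 count=3
After op 4 (peek()): arr=[10 8 3 _] head=0 tail=3 count=3
After op 5 (read()): arr=[10 8 3 _] head=1 tail=3 count=2
After op 6 (write(1)): arr=[10 8 3 1] head=1 tail=0 count=3

Answer: none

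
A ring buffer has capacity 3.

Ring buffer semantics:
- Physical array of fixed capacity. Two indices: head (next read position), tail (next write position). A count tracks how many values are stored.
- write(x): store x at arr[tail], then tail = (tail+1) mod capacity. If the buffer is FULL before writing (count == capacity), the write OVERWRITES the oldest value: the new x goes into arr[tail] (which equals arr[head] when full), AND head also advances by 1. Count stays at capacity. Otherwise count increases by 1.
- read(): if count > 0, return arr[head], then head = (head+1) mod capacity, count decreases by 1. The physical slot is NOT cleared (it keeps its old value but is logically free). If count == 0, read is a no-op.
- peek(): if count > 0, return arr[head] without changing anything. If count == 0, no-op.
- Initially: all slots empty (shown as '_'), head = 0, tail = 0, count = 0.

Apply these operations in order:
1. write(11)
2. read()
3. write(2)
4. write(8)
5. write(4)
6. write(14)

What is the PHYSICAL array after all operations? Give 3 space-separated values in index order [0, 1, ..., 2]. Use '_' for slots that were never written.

Answer: 4 14 8

Derivation:
After op 1 (write(11)): arr=[11 _ _] head=0 tail=1 count=1
After op 2 (read()): arr=[11 _ _] head=1 tail=1 count=0
After op 3 (write(2)): arr=[11 2 _] head=1 tail=2 count=1
After op 4 (write(8)): arr=[11 2 8] head=1 tail=0 count=2
After op 5 (write(4)): arr=[4 2 8] head=1 tail=1 count=3
After op 6 (write(14)): arr=[4 14 8] head=2 tail=2 count=3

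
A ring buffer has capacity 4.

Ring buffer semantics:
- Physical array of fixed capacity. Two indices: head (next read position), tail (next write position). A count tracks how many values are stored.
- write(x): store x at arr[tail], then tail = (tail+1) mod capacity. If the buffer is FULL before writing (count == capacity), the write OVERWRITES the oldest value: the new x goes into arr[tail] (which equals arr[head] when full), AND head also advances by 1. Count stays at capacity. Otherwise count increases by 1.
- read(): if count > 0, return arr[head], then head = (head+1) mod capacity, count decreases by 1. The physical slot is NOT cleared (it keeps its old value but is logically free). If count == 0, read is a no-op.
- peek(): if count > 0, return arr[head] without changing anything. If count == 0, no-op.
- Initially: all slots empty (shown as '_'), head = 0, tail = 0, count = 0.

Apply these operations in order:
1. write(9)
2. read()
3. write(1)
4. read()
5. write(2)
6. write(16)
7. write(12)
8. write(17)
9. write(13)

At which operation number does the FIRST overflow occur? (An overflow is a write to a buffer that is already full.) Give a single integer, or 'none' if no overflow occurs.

After op 1 (write(9)): arr=[9 _ _ _] head=0 tail=1 count=1
After op 2 (read()): arr=[9 _ _ _] head=1 tail=1 count=0
After op 3 (write(1)): arr=[9 1 _ _] head=1 tail=2 count=1
After op 4 (read()): arr=[9 1 _ _] head=2 tail=2 count=0
After op 5 (write(2)): arr=[9 1 2 _] head=2 tail=3 count=1
After op 6 (write(16)): arr=[9 1 2 16] head=2 tail=0 count=2
After op 7 (write(12)): arr=[12 1 2 16] head=2 tail=1 count=3
After op 8 (write(17)): arr=[12 17 2 16] head=2 tail=2 count=4
After op 9 (write(13)): arr=[12 17 13 16] head=3 tail=3 count=4

Answer: 9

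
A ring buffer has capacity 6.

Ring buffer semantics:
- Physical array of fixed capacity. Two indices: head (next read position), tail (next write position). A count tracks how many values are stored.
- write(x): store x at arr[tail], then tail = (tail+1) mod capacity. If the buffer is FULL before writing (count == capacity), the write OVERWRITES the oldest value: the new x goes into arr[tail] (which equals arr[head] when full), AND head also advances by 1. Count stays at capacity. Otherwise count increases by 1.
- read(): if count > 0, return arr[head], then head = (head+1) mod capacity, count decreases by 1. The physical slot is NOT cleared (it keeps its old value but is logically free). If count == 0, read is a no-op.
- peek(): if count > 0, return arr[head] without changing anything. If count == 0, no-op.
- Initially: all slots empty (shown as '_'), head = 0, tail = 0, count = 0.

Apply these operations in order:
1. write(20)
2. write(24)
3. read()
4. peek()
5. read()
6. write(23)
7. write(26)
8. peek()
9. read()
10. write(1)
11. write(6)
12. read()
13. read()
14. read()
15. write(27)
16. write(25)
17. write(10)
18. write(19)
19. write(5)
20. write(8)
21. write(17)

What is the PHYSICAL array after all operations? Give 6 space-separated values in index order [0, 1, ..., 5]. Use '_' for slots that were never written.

After op 1 (write(20)): arr=[20 _ _ _ _ _] head=0 tail=1 count=1
After op 2 (write(24)): arr=[20 24 _ _ _ _] head=0 tail=2 count=2
After op 3 (read()): arr=[20 24 _ _ _ _] head=1 tail=2 count=1
After op 4 (peek()): arr=[20 24 _ _ _ _] head=1 tail=2 count=1
After op 5 (read()): arr=[20 24 _ _ _ _] head=2 tail=2 count=0
After op 6 (write(23)): arr=[20 24 23 _ _ _] head=2 tail=3 count=1
After op 7 (write(26)): arr=[20 24 23 26 _ _] head=2 tail=4 count=2
After op 8 (peek()): arr=[20 24 23 26 _ _] head=2 tail=4 count=2
After op 9 (read()): arr=[20 24 23 26 _ _] head=3 tail=4 count=1
After op 10 (write(1)): arr=[20 24 23 26 1 _] head=3 tail=5 count=2
After op 11 (write(6)): arr=[20 24 23 26 1 6] head=3 tail=0 count=3
After op 12 (read()): arr=[20 24 23 26 1 6] head=4 tail=0 count=2
After op 13 (read()): arr=[20 24 23 26 1 6] head=5 tail=0 count=1
After op 14 (read()): arr=[20 24 23 26 1 6] head=0 tail=0 count=0
After op 15 (write(27)): arr=[27 24 23 26 1 6] head=0 tail=1 count=1
After op 16 (write(25)): arr=[27 25 23 26 1 6] head=0 tail=2 count=2
After op 17 (write(10)): arr=[27 25 10 26 1 6] head=0 tail=3 count=3
After op 18 (write(19)): arr=[27 25 10 19 1 6] head=0 tail=4 count=4
After op 19 (write(5)): arr=[27 25 10 19 5 6] head=0 tail=5 count=5
After op 20 (write(8)): arr=[27 25 10 19 5 8] head=0 tail=0 count=6
After op 21 (write(17)): arr=[17 25 10 19 5 8] head=1 tail=1 count=6

Answer: 17 25 10 19 5 8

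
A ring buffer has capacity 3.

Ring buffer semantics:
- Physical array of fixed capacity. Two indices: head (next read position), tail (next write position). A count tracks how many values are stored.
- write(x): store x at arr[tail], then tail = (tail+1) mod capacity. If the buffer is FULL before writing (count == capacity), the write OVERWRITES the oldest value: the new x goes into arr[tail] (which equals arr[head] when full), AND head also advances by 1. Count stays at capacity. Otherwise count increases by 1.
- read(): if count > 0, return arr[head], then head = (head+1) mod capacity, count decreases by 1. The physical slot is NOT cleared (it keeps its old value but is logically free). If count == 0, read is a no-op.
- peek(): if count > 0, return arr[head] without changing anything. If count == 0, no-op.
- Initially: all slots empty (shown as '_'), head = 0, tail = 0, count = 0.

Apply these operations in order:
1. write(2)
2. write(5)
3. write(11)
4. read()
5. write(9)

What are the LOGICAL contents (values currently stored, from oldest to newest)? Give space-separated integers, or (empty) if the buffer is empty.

Answer: 5 11 9

Derivation:
After op 1 (write(2)): arr=[2 _ _] head=0 tail=1 count=1
After op 2 (write(5)): arr=[2 5 _] head=0 tail=2 count=2
After op 3 (write(11)): arr=[2 5 11] head=0 tail=0 count=3
After op 4 (read()): arr=[2 5 11] head=1 tail=0 count=2
After op 5 (write(9)): arr=[9 5 11] head=1 tail=1 count=3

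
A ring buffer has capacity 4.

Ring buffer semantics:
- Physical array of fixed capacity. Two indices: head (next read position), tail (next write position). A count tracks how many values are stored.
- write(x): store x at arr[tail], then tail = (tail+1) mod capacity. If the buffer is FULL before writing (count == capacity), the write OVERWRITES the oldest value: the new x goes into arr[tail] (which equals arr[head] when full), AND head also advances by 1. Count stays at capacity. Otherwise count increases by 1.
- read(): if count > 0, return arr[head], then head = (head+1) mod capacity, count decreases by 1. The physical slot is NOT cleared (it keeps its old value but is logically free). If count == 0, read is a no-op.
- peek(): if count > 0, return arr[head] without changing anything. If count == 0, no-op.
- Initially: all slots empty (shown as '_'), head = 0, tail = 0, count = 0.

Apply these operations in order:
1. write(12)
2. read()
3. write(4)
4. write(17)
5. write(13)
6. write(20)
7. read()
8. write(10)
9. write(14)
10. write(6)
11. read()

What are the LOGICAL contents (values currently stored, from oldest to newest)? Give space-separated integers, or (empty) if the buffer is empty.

Answer: 10 14 6

Derivation:
After op 1 (write(12)): arr=[12 _ _ _] head=0 tail=1 count=1
After op 2 (read()): arr=[12 _ _ _] head=1 tail=1 count=0
After op 3 (write(4)): arr=[12 4 _ _] head=1 tail=2 count=1
After op 4 (write(17)): arr=[12 4 17 _] head=1 tail=3 count=2
After op 5 (write(13)): arr=[12 4 17 13] head=1 tail=0 count=3
After op 6 (write(20)): arr=[20 4 17 13] head=1 tail=1 count=4
After op 7 (read()): arr=[20 4 17 13] head=2 tail=1 count=3
After op 8 (write(10)): arr=[20 10 17 13] head=2 tail=2 count=4
After op 9 (write(14)): arr=[20 10 14 13] head=3 tail=3 count=4
After op 10 (write(6)): arr=[20 10 14 6] head=0 tail=0 count=4
After op 11 (read()): arr=[20 10 14 6] head=1 tail=0 count=3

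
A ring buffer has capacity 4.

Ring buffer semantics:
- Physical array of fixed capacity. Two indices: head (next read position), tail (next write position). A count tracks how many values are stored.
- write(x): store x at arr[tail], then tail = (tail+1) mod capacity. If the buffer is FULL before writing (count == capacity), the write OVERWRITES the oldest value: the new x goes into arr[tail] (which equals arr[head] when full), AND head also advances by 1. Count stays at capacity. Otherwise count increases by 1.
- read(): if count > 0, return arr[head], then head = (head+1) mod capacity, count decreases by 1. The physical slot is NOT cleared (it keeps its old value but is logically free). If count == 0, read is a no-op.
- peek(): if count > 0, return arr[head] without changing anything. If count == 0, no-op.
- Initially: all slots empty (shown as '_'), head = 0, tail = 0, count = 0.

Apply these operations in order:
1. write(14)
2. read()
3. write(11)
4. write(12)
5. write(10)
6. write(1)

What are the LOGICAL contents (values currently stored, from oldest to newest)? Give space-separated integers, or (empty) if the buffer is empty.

Answer: 11 12 10 1

Derivation:
After op 1 (write(14)): arr=[14 _ _ _] head=0 tail=1 count=1
After op 2 (read()): arr=[14 _ _ _] head=1 tail=1 count=0
After op 3 (write(11)): arr=[14 11 _ _] head=1 tail=2 count=1
After op 4 (write(12)): arr=[14 11 12 _] head=1 tail=3 count=2
After op 5 (write(10)): arr=[14 11 12 10] head=1 tail=0 count=3
After op 6 (write(1)): arr=[1 11 12 10] head=1 tail=1 count=4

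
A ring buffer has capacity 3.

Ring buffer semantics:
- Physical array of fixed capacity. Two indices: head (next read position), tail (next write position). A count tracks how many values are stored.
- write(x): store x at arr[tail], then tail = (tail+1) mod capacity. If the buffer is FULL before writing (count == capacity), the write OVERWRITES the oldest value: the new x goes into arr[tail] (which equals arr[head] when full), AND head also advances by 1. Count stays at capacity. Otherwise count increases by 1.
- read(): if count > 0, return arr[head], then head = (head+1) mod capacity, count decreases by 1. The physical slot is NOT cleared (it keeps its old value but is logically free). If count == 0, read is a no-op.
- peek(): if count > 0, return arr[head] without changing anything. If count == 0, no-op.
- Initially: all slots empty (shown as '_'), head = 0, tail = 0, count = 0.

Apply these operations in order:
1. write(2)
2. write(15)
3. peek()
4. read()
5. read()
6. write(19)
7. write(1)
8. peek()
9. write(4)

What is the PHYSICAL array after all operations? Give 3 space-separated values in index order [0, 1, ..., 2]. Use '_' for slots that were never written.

Answer: 1 4 19

Derivation:
After op 1 (write(2)): arr=[2 _ _] head=0 tail=1 count=1
After op 2 (write(15)): arr=[2 15 _] head=0 tail=2 count=2
After op 3 (peek()): arr=[2 15 _] head=0 tail=2 count=2
After op 4 (read()): arr=[2 15 _] head=1 tail=2 count=1
After op 5 (read()): arr=[2 15 _] head=2 tail=2 count=0
After op 6 (write(19)): arr=[2 15 19] head=2 tail=0 count=1
After op 7 (write(1)): arr=[1 15 19] head=2 tail=1 count=2
After op 8 (peek()): arr=[1 15 19] head=2 tail=1 count=2
After op 9 (write(4)): arr=[1 4 19] head=2 tail=2 count=3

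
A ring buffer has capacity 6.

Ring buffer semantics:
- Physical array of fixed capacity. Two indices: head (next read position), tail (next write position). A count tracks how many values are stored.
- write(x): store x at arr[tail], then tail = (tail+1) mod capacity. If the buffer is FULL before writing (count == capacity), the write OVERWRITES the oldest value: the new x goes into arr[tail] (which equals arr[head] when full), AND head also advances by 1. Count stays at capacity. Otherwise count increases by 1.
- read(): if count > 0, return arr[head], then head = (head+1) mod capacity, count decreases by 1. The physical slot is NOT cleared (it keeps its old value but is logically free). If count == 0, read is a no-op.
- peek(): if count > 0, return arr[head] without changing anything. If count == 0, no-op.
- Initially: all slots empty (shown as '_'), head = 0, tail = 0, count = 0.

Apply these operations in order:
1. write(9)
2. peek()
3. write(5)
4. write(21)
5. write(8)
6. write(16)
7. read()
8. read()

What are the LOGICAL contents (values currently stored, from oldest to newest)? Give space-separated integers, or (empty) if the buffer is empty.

After op 1 (write(9)): arr=[9 _ _ _ _ _] head=0 tail=1 count=1
After op 2 (peek()): arr=[9 _ _ _ _ _] head=0 tail=1 count=1
After op 3 (write(5)): arr=[9 5 _ _ _ _] head=0 tail=2 count=2
After op 4 (write(21)): arr=[9 5 21 _ _ _] head=0 tail=3 count=3
After op 5 (write(8)): arr=[9 5 21 8 _ _] head=0 tail=4 count=4
After op 6 (write(16)): arr=[9 5 21 8 16 _] head=0 tail=5 count=5
After op 7 (read()): arr=[9 5 21 8 16 _] head=1 tail=5 count=4
After op 8 (read()): arr=[9 5 21 8 16 _] head=2 tail=5 count=3

Answer: 21 8 16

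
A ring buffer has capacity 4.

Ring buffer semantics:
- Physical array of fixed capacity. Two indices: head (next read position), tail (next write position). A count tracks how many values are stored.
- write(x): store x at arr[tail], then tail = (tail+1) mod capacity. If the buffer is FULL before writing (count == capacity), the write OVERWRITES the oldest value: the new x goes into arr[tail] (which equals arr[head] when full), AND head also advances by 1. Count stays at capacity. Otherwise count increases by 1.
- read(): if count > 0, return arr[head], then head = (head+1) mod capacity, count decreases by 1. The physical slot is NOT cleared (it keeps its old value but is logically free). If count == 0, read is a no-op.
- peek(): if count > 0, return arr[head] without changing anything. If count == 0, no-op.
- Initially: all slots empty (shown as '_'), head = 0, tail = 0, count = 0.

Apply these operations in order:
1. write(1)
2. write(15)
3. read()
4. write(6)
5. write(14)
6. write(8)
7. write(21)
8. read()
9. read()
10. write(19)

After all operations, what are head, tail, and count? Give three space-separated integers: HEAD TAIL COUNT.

After op 1 (write(1)): arr=[1 _ _ _] head=0 tail=1 count=1
After op 2 (write(15)): arr=[1 15 _ _] head=0 tail=2 count=2
After op 3 (read()): arr=[1 15 _ _] head=1 tail=2 count=1
After op 4 (write(6)): arr=[1 15 6 _] head=1 tail=3 count=2
After op 5 (write(14)): arr=[1 15 6 14] head=1 tail=0 count=3
After op 6 (write(8)): arr=[8 15 6 14] head=1 tail=1 count=4
After op 7 (write(21)): arr=[8 21 6 14] head=2 tail=2 count=4
After op 8 (read()): arr=[8 21 6 14] head=3 tail=2 count=3
After op 9 (read()): arr=[8 21 6 14] head=0 tail=2 count=2
After op 10 (write(19)): arr=[8 21 19 14] head=0 tail=3 count=3

Answer: 0 3 3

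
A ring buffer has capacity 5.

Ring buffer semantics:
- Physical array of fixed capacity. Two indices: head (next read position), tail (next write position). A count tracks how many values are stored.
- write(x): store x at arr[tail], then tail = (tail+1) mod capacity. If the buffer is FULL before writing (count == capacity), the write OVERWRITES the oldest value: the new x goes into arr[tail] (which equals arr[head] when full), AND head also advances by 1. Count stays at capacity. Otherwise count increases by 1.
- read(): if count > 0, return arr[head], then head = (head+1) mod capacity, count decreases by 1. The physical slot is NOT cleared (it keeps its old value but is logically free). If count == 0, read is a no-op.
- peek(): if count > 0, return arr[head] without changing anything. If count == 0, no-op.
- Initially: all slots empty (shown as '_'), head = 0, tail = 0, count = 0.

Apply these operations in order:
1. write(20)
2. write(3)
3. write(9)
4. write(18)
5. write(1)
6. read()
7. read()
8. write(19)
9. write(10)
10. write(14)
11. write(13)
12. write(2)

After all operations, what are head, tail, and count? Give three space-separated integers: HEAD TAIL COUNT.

After op 1 (write(20)): arr=[20 _ _ _ _] head=0 tail=1 count=1
After op 2 (write(3)): arr=[20 3 _ _ _] head=0 tail=2 count=2
After op 3 (write(9)): arr=[20 3 9 _ _] head=0 tail=3 count=3
After op 4 (write(18)): arr=[20 3 9 18 _] head=0 tail=4 count=4
After op 5 (write(1)): arr=[20 3 9 18 1] head=0 tail=0 count=5
After op 6 (read()): arr=[20 3 9 18 1] head=1 tail=0 count=4
After op 7 (read()): arr=[20 3 9 18 1] head=2 tail=0 count=3
After op 8 (write(19)): arr=[19 3 9 18 1] head=2 tail=1 count=4
After op 9 (write(10)): arr=[19 10 9 18 1] head=2 tail=2 count=5
After op 10 (write(14)): arr=[19 10 14 18 1] head=3 tail=3 count=5
After op 11 (write(13)): arr=[19 10 14 13 1] head=4 tail=4 count=5
After op 12 (write(2)): arr=[19 10 14 13 2] head=0 tail=0 count=5

Answer: 0 0 5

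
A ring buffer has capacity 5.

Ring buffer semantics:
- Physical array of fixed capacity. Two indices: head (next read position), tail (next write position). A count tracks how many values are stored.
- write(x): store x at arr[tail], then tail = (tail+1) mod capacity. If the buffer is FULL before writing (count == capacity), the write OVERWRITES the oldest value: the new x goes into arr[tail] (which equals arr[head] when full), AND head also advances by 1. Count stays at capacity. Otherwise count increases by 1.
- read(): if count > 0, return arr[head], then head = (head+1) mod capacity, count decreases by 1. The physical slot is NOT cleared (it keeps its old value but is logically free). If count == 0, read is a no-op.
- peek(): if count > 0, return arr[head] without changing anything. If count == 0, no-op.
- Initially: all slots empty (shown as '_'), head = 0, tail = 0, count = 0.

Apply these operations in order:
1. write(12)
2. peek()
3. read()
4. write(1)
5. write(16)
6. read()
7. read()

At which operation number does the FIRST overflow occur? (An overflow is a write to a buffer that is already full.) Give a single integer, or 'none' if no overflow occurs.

Answer: none

Derivation:
After op 1 (write(12)): arr=[12 _ _ _ _] head=0 tail=1 count=1
After op 2 (peek()): arr=[12 _ _ _ _] head=0 tail=1 count=1
After op 3 (read()): arr=[12 _ _ _ _] head=1 tail=1 count=0
After op 4 (write(1)): arr=[12 1 _ _ _] head=1 tail=2 count=1
After op 5 (write(16)): arr=[12 1 16 _ _] head=1 tail=3 count=2
After op 6 (read()): arr=[12 1 16 _ _] head=2 tail=3 count=1
After op 7 (read()): arr=[12 1 16 _ _] head=3 tail=3 count=0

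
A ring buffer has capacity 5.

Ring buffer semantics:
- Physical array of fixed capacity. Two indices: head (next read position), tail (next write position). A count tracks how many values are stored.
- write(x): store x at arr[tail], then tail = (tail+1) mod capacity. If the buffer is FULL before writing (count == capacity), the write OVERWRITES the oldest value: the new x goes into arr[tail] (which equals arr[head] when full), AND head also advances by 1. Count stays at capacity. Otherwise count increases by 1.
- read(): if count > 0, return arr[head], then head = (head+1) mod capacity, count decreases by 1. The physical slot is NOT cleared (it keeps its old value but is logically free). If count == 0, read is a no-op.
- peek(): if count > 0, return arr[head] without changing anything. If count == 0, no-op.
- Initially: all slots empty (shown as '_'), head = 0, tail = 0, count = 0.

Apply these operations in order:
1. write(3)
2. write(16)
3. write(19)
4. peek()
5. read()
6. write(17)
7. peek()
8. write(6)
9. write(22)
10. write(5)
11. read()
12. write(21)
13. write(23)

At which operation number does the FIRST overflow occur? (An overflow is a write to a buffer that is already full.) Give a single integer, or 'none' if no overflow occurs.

After op 1 (write(3)): arr=[3 _ _ _ _] head=0 tail=1 count=1
After op 2 (write(16)): arr=[3 16 _ _ _] head=0 tail=2 count=2
After op 3 (write(19)): arr=[3 16 19 _ _] head=0 tail=3 count=3
After op 4 (peek()): arr=[3 16 19 _ _] head=0 tail=3 count=3
After op 5 (read()): arr=[3 16 19 _ _] head=1 tail=3 count=2
After op 6 (write(17)): arr=[3 16 19 17 _] head=1 tail=4 count=3
After op 7 (peek()): arr=[3 16 19 17 _] head=1 tail=4 count=3
After op 8 (write(6)): arr=[3 16 19 17 6] head=1 tail=0 count=4
After op 9 (write(22)): arr=[22 16 19 17 6] head=1 tail=1 count=5
After op 10 (write(5)): arr=[22 5 19 17 6] head=2 tail=2 count=5
After op 11 (read()): arr=[22 5 19 17 6] head=3 tail=2 count=4
After op 12 (write(21)): arr=[22 5 21 17 6] head=3 tail=3 count=5
After op 13 (write(23)): arr=[22 5 21 23 6] head=4 tail=4 count=5

Answer: 10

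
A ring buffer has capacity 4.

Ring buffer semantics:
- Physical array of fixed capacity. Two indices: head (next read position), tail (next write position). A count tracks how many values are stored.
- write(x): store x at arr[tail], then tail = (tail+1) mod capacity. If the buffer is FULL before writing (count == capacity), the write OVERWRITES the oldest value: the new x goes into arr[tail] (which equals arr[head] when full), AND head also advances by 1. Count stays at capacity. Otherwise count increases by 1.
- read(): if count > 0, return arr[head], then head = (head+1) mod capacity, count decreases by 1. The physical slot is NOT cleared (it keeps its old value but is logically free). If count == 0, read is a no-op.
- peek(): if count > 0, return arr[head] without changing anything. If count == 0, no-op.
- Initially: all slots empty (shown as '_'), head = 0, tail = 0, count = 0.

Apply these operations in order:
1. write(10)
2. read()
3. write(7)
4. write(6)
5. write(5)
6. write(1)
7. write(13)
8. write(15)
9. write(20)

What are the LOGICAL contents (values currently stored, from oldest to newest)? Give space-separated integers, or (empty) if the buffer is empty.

Answer: 1 13 15 20

Derivation:
After op 1 (write(10)): arr=[10 _ _ _] head=0 tail=1 count=1
After op 2 (read()): arr=[10 _ _ _] head=1 tail=1 count=0
After op 3 (write(7)): arr=[10 7 _ _] head=1 tail=2 count=1
After op 4 (write(6)): arr=[10 7 6 _] head=1 tail=3 count=2
After op 5 (write(5)): arr=[10 7 6 5] head=1 tail=0 count=3
After op 6 (write(1)): arr=[1 7 6 5] head=1 tail=1 count=4
After op 7 (write(13)): arr=[1 13 6 5] head=2 tail=2 count=4
After op 8 (write(15)): arr=[1 13 15 5] head=3 tail=3 count=4
After op 9 (write(20)): arr=[1 13 15 20] head=0 tail=0 count=4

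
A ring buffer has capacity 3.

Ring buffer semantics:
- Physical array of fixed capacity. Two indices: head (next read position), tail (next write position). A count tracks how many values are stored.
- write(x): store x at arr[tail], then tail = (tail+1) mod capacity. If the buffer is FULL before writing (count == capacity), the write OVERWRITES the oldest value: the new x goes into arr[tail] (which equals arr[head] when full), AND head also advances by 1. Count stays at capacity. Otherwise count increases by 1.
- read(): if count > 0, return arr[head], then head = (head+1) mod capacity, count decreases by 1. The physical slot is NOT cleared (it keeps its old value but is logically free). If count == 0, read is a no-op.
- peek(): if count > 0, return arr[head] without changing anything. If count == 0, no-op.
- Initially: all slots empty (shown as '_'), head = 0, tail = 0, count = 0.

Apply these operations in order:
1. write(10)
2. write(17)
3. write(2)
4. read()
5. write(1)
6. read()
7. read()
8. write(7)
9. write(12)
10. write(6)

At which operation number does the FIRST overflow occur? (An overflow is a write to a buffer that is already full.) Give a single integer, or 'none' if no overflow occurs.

After op 1 (write(10)): arr=[10 _ _] head=0 tail=1 count=1
After op 2 (write(17)): arr=[10 17 _] head=0 tail=2 count=2
After op 3 (write(2)): arr=[10 17 2] head=0 tail=0 count=3
After op 4 (read()): arr=[10 17 2] head=1 tail=0 count=2
After op 5 (write(1)): arr=[1 17 2] head=1 tail=1 count=3
After op 6 (read()): arr=[1 17 2] head=2 tail=1 count=2
After op 7 (read()): arr=[1 17 2] head=0 tail=1 count=1
After op 8 (write(7)): arr=[1 7 2] head=0 tail=2 count=2
After op 9 (write(12)): arr=[1 7 12] head=0 tail=0 count=3
After op 10 (write(6)): arr=[6 7 12] head=1 tail=1 count=3

Answer: 10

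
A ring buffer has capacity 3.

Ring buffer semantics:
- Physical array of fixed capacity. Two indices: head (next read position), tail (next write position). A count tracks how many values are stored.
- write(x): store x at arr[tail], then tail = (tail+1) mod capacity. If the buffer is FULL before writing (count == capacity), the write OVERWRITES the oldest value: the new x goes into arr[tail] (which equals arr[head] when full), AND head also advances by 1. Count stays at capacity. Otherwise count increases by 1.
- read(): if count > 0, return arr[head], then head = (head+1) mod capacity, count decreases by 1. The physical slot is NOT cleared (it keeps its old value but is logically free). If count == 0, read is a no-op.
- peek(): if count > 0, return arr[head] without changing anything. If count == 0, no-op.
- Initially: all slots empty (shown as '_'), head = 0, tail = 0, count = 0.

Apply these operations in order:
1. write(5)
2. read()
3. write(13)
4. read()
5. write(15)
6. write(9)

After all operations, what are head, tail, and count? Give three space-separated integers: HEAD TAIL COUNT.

After op 1 (write(5)): arr=[5 _ _] head=0 tail=1 count=1
After op 2 (read()): arr=[5 _ _] head=1 tail=1 count=0
After op 3 (write(13)): arr=[5 13 _] head=1 tail=2 count=1
After op 4 (read()): arr=[5 13 _] head=2 tail=2 count=0
After op 5 (write(15)): arr=[5 13 15] head=2 tail=0 count=1
After op 6 (write(9)): arr=[9 13 15] head=2 tail=1 count=2

Answer: 2 1 2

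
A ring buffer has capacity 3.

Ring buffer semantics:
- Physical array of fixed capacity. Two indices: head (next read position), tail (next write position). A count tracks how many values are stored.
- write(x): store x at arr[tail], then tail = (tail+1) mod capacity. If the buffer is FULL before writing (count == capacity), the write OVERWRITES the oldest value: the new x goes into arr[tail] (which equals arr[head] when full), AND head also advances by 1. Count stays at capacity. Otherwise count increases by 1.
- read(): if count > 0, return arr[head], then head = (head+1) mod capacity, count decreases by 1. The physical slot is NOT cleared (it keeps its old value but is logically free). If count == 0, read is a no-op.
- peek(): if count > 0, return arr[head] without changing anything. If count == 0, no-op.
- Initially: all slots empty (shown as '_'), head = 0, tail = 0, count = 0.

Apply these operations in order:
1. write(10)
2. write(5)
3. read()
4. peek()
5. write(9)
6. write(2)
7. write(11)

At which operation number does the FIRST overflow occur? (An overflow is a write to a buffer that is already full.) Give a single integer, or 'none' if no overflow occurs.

Answer: 7

Derivation:
After op 1 (write(10)): arr=[10 _ _] head=0 tail=1 count=1
After op 2 (write(5)): arr=[10 5 _] head=0 tail=2 count=2
After op 3 (read()): arr=[10 5 _] head=1 tail=2 count=1
After op 4 (peek()): arr=[10 5 _] head=1 tail=2 count=1
After op 5 (write(9)): arr=[10 5 9] head=1 tail=0 count=2
After op 6 (write(2)): arr=[2 5 9] head=1 tail=1 count=3
After op 7 (write(11)): arr=[2 11 9] head=2 tail=2 count=3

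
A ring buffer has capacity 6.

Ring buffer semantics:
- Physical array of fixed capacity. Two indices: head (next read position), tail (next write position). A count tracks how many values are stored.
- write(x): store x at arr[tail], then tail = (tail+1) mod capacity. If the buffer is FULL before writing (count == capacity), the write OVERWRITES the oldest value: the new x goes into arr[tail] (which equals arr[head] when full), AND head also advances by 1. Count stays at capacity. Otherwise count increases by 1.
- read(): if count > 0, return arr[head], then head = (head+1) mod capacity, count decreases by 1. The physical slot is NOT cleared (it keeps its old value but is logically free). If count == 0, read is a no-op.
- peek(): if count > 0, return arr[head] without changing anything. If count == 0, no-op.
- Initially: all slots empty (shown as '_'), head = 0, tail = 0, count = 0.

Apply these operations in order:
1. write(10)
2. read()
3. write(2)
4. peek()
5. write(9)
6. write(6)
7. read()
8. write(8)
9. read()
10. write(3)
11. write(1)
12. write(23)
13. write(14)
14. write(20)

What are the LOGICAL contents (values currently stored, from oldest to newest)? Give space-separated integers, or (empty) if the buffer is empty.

Answer: 8 3 1 23 14 20

Derivation:
After op 1 (write(10)): arr=[10 _ _ _ _ _] head=0 tail=1 count=1
After op 2 (read()): arr=[10 _ _ _ _ _] head=1 tail=1 count=0
After op 3 (write(2)): arr=[10 2 _ _ _ _] head=1 tail=2 count=1
After op 4 (peek()): arr=[10 2 _ _ _ _] head=1 tail=2 count=1
After op 5 (write(9)): arr=[10 2 9 _ _ _] head=1 tail=3 count=2
After op 6 (write(6)): arr=[10 2 9 6 _ _] head=1 tail=4 count=3
After op 7 (read()): arr=[10 2 9 6 _ _] head=2 tail=4 count=2
After op 8 (write(8)): arr=[10 2 9 6 8 _] head=2 tail=5 count=3
After op 9 (read()): arr=[10 2 9 6 8 _] head=3 tail=5 count=2
After op 10 (write(3)): arr=[10 2 9 6 8 3] head=3 tail=0 count=3
After op 11 (write(1)): arr=[1 2 9 6 8 3] head=3 tail=1 count=4
After op 12 (write(23)): arr=[1 23 9 6 8 3] head=3 tail=2 count=5
After op 13 (write(14)): arr=[1 23 14 6 8 3] head=3 tail=3 count=6
After op 14 (write(20)): arr=[1 23 14 20 8 3] head=4 tail=4 count=6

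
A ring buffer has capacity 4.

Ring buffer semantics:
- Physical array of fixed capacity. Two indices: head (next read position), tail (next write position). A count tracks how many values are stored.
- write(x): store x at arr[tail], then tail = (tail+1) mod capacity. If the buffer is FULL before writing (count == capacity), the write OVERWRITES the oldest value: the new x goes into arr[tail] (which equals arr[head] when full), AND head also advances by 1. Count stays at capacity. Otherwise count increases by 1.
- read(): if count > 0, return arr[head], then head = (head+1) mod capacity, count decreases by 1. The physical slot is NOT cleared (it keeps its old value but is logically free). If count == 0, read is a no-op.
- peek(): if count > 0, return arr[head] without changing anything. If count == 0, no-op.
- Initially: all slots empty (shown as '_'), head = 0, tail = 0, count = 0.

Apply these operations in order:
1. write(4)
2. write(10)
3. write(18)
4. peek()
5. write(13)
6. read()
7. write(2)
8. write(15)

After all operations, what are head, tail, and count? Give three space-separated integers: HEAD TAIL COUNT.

Answer: 2 2 4

Derivation:
After op 1 (write(4)): arr=[4 _ _ _] head=0 tail=1 count=1
After op 2 (write(10)): arr=[4 10 _ _] head=0 tail=2 count=2
After op 3 (write(18)): arr=[4 10 18 _] head=0 tail=3 count=3
After op 4 (peek()): arr=[4 10 18 _] head=0 tail=3 count=3
After op 5 (write(13)): arr=[4 10 18 13] head=0 tail=0 count=4
After op 6 (read()): arr=[4 10 18 13] head=1 tail=0 count=3
After op 7 (write(2)): arr=[2 10 18 13] head=1 tail=1 count=4
After op 8 (write(15)): arr=[2 15 18 13] head=2 tail=2 count=4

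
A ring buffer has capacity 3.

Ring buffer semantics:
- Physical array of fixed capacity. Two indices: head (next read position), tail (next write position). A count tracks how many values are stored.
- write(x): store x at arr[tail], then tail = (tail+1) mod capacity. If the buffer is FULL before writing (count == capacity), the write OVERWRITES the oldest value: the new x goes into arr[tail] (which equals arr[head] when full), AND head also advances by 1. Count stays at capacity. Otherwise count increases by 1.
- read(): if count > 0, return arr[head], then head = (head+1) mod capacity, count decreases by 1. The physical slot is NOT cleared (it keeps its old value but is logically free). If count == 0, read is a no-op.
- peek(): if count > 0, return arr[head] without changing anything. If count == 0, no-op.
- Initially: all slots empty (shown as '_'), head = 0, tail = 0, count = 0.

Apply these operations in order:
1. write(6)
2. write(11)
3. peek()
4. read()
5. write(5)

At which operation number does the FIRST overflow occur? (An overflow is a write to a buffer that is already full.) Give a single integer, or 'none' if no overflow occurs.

After op 1 (write(6)): arr=[6 _ _] head=0 tail=1 count=1
After op 2 (write(11)): arr=[6 11 _] head=0 tail=2 count=2
After op 3 (peek()): arr=[6 11 _] head=0 tail=2 count=2
After op 4 (read()): arr=[6 11 _] head=1 tail=2 count=1
After op 5 (write(5)): arr=[6 11 5] head=1 tail=0 count=2

Answer: none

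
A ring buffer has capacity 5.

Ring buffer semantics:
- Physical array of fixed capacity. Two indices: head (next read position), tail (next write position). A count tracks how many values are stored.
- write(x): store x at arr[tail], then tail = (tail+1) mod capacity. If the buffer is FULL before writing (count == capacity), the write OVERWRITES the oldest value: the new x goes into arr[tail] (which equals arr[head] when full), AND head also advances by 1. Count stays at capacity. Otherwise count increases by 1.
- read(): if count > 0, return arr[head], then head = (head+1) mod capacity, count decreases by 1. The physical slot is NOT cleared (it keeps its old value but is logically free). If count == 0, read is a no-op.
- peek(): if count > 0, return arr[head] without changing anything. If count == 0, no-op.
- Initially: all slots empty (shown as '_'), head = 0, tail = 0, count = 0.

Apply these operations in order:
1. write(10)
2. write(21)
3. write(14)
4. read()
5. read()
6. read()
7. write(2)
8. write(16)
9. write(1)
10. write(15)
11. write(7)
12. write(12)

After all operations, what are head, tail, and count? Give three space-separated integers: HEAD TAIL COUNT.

After op 1 (write(10)): arr=[10 _ _ _ _] head=0 tail=1 count=1
After op 2 (write(21)): arr=[10 21 _ _ _] head=0 tail=2 count=2
After op 3 (write(14)): arr=[10 21 14 _ _] head=0 tail=3 count=3
After op 4 (read()): arr=[10 21 14 _ _] head=1 tail=3 count=2
After op 5 (read()): arr=[10 21 14 _ _] head=2 tail=3 count=1
After op 6 (read()): arr=[10 21 14 _ _] head=3 tail=3 count=0
After op 7 (write(2)): arr=[10 21 14 2 _] head=3 tail=4 count=1
After op 8 (write(16)): arr=[10 21 14 2 16] head=3 tail=0 count=2
After op 9 (write(1)): arr=[1 21 14 2 16] head=3 tail=1 count=3
After op 10 (write(15)): arr=[1 15 14 2 16] head=3 tail=2 count=4
After op 11 (write(7)): arr=[1 15 7 2 16] head=3 tail=3 count=5
After op 12 (write(12)): arr=[1 15 7 12 16] head=4 tail=4 count=5

Answer: 4 4 5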